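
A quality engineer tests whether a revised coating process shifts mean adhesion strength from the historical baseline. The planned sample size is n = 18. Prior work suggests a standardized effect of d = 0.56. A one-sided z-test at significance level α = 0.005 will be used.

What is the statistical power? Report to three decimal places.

Noncentrality parameter: λ = d·√n = 0.56 × √18 = 2.3759
One-sided α = 0.005 → critical value z_{0.005} = 2.576.
Power = P(Z > 2.576 − λ) = Φ(-0.200) = 0.4208.

Power ≈ 0.421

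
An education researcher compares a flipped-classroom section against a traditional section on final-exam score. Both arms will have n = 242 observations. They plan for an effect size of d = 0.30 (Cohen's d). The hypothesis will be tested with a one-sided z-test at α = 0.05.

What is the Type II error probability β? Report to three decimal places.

β ≈ 0.049

Noncentrality parameter: λ = d·√(n/2) = 0.30 × √(242/2) = 3.3000
Critical value for a one-sided test at α = 0.05: z_α = 1.645.
Power = P(Z > 1.645 − λ) = Φ(1.655) = 0.9511.
Type II error: β = 1 − power = 1 − 0.9511 = 0.0489.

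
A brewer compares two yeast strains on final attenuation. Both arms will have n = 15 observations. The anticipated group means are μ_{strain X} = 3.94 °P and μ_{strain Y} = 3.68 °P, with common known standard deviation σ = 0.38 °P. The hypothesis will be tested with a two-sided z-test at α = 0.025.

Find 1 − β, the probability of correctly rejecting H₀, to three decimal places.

Power ≈ 0.357

Standardized effect: d = |μ_{strain X} − μ_{strain Y}| / σ = |3.94 − 3.68| / 0.38 = 0.6842
Noncentrality parameter: δ = d·√(n/2) = 0.6842 × √(15/2) = 1.8738
Critical value for a two-sided test at α = 0.025: z_{α/2} = 2.241.
Power = Φ(δ − 2.241) + Φ(−δ − 2.241) = Φ(-0.368) + Φ(-4.115) = 0.3566 + 0.0000 = 0.3566.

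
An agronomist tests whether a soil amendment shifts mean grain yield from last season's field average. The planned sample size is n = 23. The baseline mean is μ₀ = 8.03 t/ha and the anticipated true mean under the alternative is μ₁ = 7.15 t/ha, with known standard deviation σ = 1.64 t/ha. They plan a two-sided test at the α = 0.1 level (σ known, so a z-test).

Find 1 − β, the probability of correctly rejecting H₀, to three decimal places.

Standardized effect: d = |μ₁ − μ₀| / σ = |7.15 − 8.03| / 1.64 = 0.5366
Noncentrality parameter: δ = d·√n = 0.5366 × √23 = 2.5734
Critical value for a two-sided test at α = 0.1: z_{α/2} = 1.645.
Power = Φ(δ − 1.645) + Φ(−δ − 1.645) = Φ(0.929) + Φ(-4.218) = 0.8234 + 0.0000 = 0.8234.

Power ≈ 0.823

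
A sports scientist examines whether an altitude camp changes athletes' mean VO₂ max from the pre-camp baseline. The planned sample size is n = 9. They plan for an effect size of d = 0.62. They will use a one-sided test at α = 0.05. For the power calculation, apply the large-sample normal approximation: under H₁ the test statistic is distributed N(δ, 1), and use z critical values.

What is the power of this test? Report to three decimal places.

Power ≈ 0.585

Noncentrality parameter: δ = d·√n = 0.62 × √9 = 1.8600
One-sided α = 0.05 → critical value z_{0.05} = 1.645.
Power = Φ(δ − 1.645) = Φ(0.215) = 0.5852.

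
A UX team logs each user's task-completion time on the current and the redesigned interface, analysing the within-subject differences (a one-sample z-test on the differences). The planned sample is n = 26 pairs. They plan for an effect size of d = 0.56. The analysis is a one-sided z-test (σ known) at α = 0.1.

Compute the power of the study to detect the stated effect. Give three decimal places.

Noncentrality parameter: δ = d·√n = 0.56 × √26 = 2.8555
One-sided α = 0.1 → critical value z_{0.1} = 1.282.
Power = P(Z > 1.282 − δ) = Φ(1.574) = 0.9422.

Power ≈ 0.942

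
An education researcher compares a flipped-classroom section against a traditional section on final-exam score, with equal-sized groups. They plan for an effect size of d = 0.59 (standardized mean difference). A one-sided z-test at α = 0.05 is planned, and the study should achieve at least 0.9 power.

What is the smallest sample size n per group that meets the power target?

n = 50 per group

Set Φ(δ − 1.645) = 0.9; then δ − 1.645 = Φ⁻¹(0.9) = 1.282, giving δ = 2.926.
δ = d·√(n/2) ⇒ n = 2(δ/d)² = 2 × (2.926 / 0.59)² = 49.20.
Round up to the next whole unit.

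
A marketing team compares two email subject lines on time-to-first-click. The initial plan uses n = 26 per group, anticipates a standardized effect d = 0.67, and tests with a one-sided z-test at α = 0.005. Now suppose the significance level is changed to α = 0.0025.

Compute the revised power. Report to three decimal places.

Power ≈ 0.348

δ = d·√(n/2) = 0.67 × √(26/2) = 2.4157 (unchanged). New critical value: z_{0.0025} = 2.807.
Revised power = Φ(δ − 2.807) = Φ(-0.391) = 0.3478.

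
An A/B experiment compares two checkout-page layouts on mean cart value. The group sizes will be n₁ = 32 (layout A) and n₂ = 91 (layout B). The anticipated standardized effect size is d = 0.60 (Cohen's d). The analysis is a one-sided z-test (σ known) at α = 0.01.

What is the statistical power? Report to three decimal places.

Power ≈ 0.723

Noncentrality parameter: δ = d / √(1/n₁ + 1/n₂) = 0.60 / √(1/32 + 1/91) = 2.9194
Critical value for a one-sided test at α = 0.01: z_α = 2.326.
Power = Φ(δ − 2.326) = Φ(0.593) = 0.7234.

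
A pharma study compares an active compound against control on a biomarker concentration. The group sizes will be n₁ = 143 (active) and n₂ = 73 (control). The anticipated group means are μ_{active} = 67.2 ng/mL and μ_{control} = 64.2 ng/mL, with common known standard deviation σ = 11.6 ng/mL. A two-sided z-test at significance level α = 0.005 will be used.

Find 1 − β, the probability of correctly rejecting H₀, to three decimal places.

Power ≈ 0.156

Standardized effect: d = |μ_{active} − μ_{control}| / σ = |67.2 − 64.2| / 11.6 = 0.2586
Noncentrality parameter: δ = d / √(1/n₁ + 1/n₂) = 0.2586 / √(1/143 + 1/73) = 1.7979
Two-sided α = 0.005 → critical value z_{0.0025} = 2.807.
Power = Φ(δ − 2.807) + Φ(−δ − 2.807) = Φ(-1.009) + Φ(-4.605) = 0.1565 + 0.0000 = 0.1565.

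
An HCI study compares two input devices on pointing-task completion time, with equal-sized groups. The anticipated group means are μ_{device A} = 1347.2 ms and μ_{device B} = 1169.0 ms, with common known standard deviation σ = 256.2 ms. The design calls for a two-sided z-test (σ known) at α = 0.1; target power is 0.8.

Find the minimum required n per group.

Standardized effect: d = |μ_{device A} − μ_{device B}| / σ = |1347.2 − 1169.0| / 256.2 = 0.6956
Set Φ(δ − 1.645) = 0.8; then δ − 1.645 = Φ⁻¹(0.8) = 0.842, giving δ = 2.486.
(The Φ(−δ − z_{α/2}) term is vanishingly small for δ > 0 and is dropped in the standard sample-size formula.)
δ = d·√(n/2) ⇒ n = 2(δ/d)² = 2 × (2.486 / 0.6956)² = 25.56.
Rounding up, n = 26 per group.

n = 26 per group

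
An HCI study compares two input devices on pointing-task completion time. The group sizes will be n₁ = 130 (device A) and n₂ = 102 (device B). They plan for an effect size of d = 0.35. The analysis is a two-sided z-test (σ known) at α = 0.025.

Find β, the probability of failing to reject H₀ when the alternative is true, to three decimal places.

β ≈ 0.343

Noncentrality parameter: δ = d / √(1/n₁ + 1/n₂) = 0.35 / √(1/130 + 1/102) = 2.6460
Critical value for a two-sided test at α = 0.025: z_{α/2} = 2.241.
Power = Φ(δ − 2.241) + Φ(−δ − 2.241) = Φ(0.405) + Φ(-4.887) = 0.6571 + 0.0000 = 0.6571.
Type II error: β = 1 − power = 1 − 0.6571 = 0.3429.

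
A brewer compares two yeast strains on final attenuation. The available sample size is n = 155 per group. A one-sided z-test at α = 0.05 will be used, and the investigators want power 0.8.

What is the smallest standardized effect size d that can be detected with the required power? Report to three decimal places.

Required noncentrality: δ = z_{0.05} + z_{0.20} = 1.645 + 0.842 = 2.486.
δ = d·√(n/2) ⇒ d = δ/√(n/2) = 2.486/√(155/2) = 0.2824.

d ≈ 0.282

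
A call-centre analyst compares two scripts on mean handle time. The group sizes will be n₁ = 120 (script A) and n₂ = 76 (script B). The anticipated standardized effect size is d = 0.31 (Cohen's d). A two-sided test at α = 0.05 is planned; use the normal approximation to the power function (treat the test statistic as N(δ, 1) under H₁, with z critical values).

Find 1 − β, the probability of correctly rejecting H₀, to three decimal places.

Power ≈ 0.561

Noncentrality parameter: δ = d / √(1/n₁ + 1/n₂) = 0.31 / √(1/120 + 1/76) = 2.1146
Two-sided α = 0.05 → critical value z_{0.025} = 1.960.
Power = Φ(δ − 1.960) + Φ(−δ − 1.960) = Φ(0.155) + Φ(-4.075) = 0.5615 + 0.0000 = 0.5615.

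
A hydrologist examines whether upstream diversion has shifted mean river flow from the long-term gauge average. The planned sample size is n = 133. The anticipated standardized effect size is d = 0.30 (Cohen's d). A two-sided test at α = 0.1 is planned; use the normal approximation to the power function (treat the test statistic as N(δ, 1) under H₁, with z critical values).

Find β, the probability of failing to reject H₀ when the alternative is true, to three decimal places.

Noncentrality parameter: δ = d·√n = 0.30 × √133 = 3.4598
Two-sided α = 0.1 → critical value z_{0.05} = 1.645.
Power = Φ(δ − 1.645) + Φ(−δ − 1.645) = Φ(1.815) + Φ(-5.105) = 0.9652 + 0.0000 = 0.9652.
Type II error: β = 1 − power = 1 − 0.9652 = 0.0348.

β ≈ 0.035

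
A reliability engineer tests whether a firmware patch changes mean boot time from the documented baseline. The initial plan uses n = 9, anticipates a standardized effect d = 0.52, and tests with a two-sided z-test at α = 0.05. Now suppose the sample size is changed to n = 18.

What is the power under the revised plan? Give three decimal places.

With n = 18: δ = d·√n = 0.52 × √18 = 2.2062. Critical value z_{0.025} = 1.960.
Revised power = Φ(δ − 1.960) + Φ(−δ − 1.960) = Φ(0.246) + Φ(-4.166) = 0.5972 + 0.0000 = 0.5973.

Power ≈ 0.597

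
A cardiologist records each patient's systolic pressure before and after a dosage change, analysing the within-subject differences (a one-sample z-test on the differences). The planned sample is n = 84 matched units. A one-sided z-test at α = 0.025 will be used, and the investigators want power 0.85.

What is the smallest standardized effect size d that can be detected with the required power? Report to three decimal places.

Required noncentrality: δ = z_{0.025} + z_{0.15} = 1.960 + 1.036 = 2.996.
δ = d·√n ⇒ d = δ/√n = 2.996/√84 = 0.3269.

d ≈ 0.327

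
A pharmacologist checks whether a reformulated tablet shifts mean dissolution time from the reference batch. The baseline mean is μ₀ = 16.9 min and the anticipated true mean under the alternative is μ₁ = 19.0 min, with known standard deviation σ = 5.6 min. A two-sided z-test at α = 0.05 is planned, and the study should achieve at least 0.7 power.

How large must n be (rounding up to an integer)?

n = 44

Standardized effect: d = |μ₁ − μ₀| / σ = |19.0 − 16.9| / 5.6 = 0.3750
For power 0.7 need Φ(δ − z_{0.025}) = 0.7, so δ = z_{0.025} + z_{0.30} = 1.960 + 0.524 = 2.484.
(Ignoring the negligible lower-tail rejection probability gives the usual closed-form inversion.)
δ = d·√n ⇒ n = (δ/d)² = (2.484 / 0.3750)² = 43.89.
Round up to the next whole unit.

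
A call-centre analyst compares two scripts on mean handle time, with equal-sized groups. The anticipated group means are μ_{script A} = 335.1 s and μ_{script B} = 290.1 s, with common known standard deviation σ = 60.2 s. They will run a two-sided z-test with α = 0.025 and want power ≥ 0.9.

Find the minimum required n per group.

n = 45 per group

Standardized effect: d = |μ_{script A} − μ_{script B}| / σ = |335.1 − 290.1| / 60.2 = 0.7475
Set Φ(δ − 2.241) = 0.9; then δ − 2.241 = Φ⁻¹(0.9) = 1.282, giving δ = 3.523.
(Ignoring the negligible lower-tail rejection probability gives the usual closed-form inversion.)
δ = d·√(n/2) ⇒ n = 2(δ/d)² = 2 × (3.523 / 0.7475)² = 44.42.
Rounding up, n = 45 per group.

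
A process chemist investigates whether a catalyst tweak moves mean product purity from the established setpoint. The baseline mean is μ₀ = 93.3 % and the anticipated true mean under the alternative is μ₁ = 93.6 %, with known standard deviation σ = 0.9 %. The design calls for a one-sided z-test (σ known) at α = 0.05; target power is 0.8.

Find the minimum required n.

Standardized effect: d = |μ₁ − μ₀| / σ = |93.6 − 93.3| / 0.9 = 0.3333
Set Φ(δ − 1.645) = 0.8; then δ − 1.645 = Φ⁻¹(0.8) = 0.842, giving δ = 2.486.
δ = d·√n ⇒ n = (δ/d)² = (2.486 / 0.3333)² = 55.64.
Rounding up, n = 56.

n = 56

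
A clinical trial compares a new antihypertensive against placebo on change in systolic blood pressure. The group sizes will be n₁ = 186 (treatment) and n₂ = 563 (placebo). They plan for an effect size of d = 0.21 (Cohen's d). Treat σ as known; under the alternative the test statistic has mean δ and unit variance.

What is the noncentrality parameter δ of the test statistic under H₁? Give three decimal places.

δ = d / √(1/n₁ + 1/n₂) = 0.21 / √(1/186 + 1/563) = 2.4831

δ ≈ 2.483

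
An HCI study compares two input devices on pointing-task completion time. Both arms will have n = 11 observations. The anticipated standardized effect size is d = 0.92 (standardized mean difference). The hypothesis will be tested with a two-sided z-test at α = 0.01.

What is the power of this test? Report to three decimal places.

Noncentrality parameter: δ = d·√(n/2) = 0.92 × √(11/2) = 2.1576
Critical value for a two-sided test at α = 0.01: z_{α/2} = 2.576.
Power = Φ(δ − 2.576) + Φ(−δ − 2.576) = Φ(-0.418) + Φ(-4.733) = 0.3379 + 0.0000 = 0.3379.

Power ≈ 0.338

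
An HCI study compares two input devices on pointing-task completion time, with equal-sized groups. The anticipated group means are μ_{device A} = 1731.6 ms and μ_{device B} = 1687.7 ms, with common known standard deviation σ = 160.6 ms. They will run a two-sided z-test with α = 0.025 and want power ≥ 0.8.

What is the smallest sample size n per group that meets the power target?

Standardized effect: d = |μ_{device A} − μ_{device B}| / σ = |1731.6 − 1687.7| / 160.6 = 0.2733
For power 0.8 need Φ(δ − z_{0.0125}) = 0.8, so δ = z_{0.0125} + z_{0.20} = 2.241 + 0.842 = 3.083.
(For δ > 0 the lower-tail rejection region contributes negligibly to power, so the one-term inversion is standard.)
δ = d·√(n/2) ⇒ n = 2(δ/d)² = 2 × (3.083 / 0.2733)² = 254.42.
Round up to the next whole unit.

n = 255 per group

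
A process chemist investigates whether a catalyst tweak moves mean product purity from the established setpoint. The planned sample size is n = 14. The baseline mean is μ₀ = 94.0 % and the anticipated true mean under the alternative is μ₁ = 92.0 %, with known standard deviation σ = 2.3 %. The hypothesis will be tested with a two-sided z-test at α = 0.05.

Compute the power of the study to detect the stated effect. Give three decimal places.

Power ≈ 0.902

Standardized effect: d = |μ₁ − μ₀| / σ = |92.0 − 94.0| / 2.3 = 0.8696
Noncentrality parameter: δ = d·√n = 0.8696 × √14 = 3.2536
Two-sided α = 0.05 → critical value z_{0.025} = 1.960.
Power = Φ(δ − 1.960) + Φ(−δ − 1.960) = Φ(1.294) + Φ(-5.214) = 0.9021 + 0.0000 = 0.9021.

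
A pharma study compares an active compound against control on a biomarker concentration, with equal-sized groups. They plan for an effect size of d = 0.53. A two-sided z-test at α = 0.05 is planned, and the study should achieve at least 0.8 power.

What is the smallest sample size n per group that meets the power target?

n = 56 per group

For power 0.8 need Φ(δ − z_{0.025}) = 0.8, so δ = z_{0.025} + z_{0.20} = 1.960 + 0.842 = 2.802.
(For δ > 0 the lower-tail rejection region contributes negligibly to power, so the one-term inversion is standard.)
δ = d·√(n/2) ⇒ n = 2(δ/d)² = 2 × (2.802 / 0.53)² = 55.88.
Round up to the next whole unit.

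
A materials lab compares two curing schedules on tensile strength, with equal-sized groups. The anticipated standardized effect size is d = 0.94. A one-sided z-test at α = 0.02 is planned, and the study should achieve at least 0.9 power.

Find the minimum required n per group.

n = 26 per group

Set Φ(δ − 2.054) = 0.9; then δ − 2.054 = Φ⁻¹(0.9) = 1.282, giving δ = 3.335.
δ = d·√(n/2) ⇒ n = 2(δ/d)² = 2 × (3.335 / 0.94)² = 25.18.
Round up to the next whole unit.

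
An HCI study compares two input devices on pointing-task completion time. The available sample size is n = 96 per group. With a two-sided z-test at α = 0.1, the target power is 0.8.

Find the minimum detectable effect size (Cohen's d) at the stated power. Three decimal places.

d ≈ 0.359

Required noncentrality: δ = z_{0.05} + z_{0.20} = 1.645 + 0.842 = 2.486.
(Lower-tail contribution to power is negligible for δ > 0.)
δ = d·√(n/2) ⇒ d = δ/√(n/2) = 2.486/√(96/2) = 0.3589.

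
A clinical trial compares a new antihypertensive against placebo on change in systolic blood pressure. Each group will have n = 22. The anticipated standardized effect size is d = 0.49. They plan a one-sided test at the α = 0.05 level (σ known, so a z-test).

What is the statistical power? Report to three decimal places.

Power ≈ 0.492

Noncentrality parameter: δ = d·√(n/2) = 0.49 × √(22/2) = 1.6251
One-sided α = 0.05 → critical value z_{0.05} = 1.645.
Power = Φ(δ − 1.645) = Φ(-0.020) = 0.4921.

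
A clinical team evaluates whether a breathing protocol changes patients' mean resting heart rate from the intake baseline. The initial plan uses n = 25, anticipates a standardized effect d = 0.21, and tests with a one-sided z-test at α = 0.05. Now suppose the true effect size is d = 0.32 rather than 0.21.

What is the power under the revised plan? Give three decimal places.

Power ≈ 0.482

With d = 0.32: δ = d·√n = 0.32 × √25 = 1.6000. Critical value z_{0.05} = 1.645.
Revised power = Φ(δ − 1.645) = Φ(-0.045) = 0.4821.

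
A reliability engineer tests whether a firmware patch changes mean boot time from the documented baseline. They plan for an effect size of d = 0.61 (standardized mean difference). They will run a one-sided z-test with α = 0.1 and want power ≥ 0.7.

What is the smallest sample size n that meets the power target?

n = 9

Set Φ(δ − 1.282) = 0.7; then δ − 1.282 = Φ⁻¹(0.7) = 0.524, giving δ = 1.806.
δ = d·√n ⇒ n = (δ/d)² = (1.806 / 0.61)² = 8.77.
Rounding up, n = 9.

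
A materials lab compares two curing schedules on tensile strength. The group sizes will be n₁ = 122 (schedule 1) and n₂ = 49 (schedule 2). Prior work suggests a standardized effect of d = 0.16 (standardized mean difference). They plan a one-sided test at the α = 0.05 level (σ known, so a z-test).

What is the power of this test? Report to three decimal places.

Noncentrality parameter: δ = d / √(1/n₁ + 1/n₂) = 0.16 / √(1/122 + 1/49) = 0.9460
One-sided α = 0.05 → critical value z_{0.05} = 1.645.
Power = Φ(δ − 1.645) = Φ(-0.699) = 0.2423.

Power ≈ 0.242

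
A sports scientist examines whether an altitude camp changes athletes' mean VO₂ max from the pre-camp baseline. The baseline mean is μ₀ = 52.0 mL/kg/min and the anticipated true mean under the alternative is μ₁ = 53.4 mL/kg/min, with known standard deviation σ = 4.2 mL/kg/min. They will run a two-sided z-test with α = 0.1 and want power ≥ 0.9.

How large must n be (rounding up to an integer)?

n = 78

Standardized effect: d = |μ₁ − μ₀| / σ = |53.4 − 52.0| / 4.2 = 0.3333
For power 0.9 need Φ(δ − z_{0.05}) = 0.9, so δ = z_{0.05} + z_{0.10} = 1.645 + 1.282 = 2.926.
(The Φ(−δ − z_{α/2}) term is vanishingly small for δ > 0 and is dropped in the standard sample-size formula.)
δ = d·√n ⇒ n = (δ/d)² = (2.926 / 0.3333)² = 77.07.
Rounding up, n = 78.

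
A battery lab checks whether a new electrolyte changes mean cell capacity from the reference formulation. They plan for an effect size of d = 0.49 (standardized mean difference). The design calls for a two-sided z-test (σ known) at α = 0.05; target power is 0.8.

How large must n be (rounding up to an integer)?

n = 33

Set Φ(δ − 1.960) = 0.8; then δ − 1.960 = Φ⁻¹(0.8) = 0.842, giving δ = 2.802.
(For δ > 0 the lower-tail rejection region contributes negligibly to power, so the one-term inversion is standard.)
δ = d·√n ⇒ n = (δ/d)² = (2.802 / 0.49)² = 32.69.
Round up to the next whole unit.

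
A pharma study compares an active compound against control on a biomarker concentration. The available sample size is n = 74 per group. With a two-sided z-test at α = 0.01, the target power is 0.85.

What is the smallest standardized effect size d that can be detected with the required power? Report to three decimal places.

Need Φ(δ − 2.576) = 0.85, so δ = 2.576 + 1.036 = 3.612.
(Lower-tail contribution to power is negligible for δ > 0.)
δ = d·√(n/2) ⇒ d = δ/√(n/2) = 3.612/√(74/2) = 0.5939.

d ≈ 0.594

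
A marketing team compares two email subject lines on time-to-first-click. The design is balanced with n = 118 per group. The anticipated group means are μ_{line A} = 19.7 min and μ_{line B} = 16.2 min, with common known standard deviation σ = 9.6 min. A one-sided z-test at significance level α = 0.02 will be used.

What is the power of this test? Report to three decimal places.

Standardized effect: d = |μ_{line A} − μ_{line B}| / σ = |19.7 − 16.2| / 9.6 = 0.3646
Noncentrality parameter: δ = d·√(n/2) = 0.3646 × √(118/2) = 2.8004
Critical value for a one-sided test at α = 0.02: z_α = 2.054.
Power = Φ(δ − 2.054) = Φ(0.747) = 0.7724.

Power ≈ 0.772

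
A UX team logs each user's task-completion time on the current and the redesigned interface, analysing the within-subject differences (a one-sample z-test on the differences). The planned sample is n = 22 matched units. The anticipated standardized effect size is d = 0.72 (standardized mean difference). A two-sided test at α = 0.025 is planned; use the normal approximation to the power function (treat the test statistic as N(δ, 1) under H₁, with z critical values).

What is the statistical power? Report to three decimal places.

Power ≈ 0.872

Noncentrality parameter: δ = d·√n = 0.72 × √22 = 3.3771
Critical value for a two-sided test at α = 0.025: z_{α/2} = 2.241.
Power = Φ(δ − 2.241) + Φ(−δ − 2.241) = Φ(1.136) + Φ(-5.619) = 0.8720 + 0.0000 = 0.8720.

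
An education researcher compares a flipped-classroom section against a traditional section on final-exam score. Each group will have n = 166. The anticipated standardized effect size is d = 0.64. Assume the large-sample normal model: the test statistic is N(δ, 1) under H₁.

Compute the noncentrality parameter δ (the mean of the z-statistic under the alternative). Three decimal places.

δ = d·√(n/2) = 0.64 × √(166/2) = 5.8307

δ ≈ 5.831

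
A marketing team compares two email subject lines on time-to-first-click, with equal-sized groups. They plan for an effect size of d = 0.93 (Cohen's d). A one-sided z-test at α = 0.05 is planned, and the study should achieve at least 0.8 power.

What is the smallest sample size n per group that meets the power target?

For power 0.8 need Φ(δ − z_{0.05}) = 0.8, so δ = z_{0.05} + z_{0.20} = 1.645 + 0.842 = 2.486.
δ = d·√(n/2) ⇒ n = 2(δ/d)² = 2 × (2.486 / 0.93)² = 14.30.
Round up to the next whole unit.

n = 15 per group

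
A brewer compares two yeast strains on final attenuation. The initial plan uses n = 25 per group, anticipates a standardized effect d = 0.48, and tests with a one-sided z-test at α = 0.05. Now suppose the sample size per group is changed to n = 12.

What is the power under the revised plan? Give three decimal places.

With n = 12 per group: δ = d·√(n/2) = 0.48 × √(12/2) = 1.1758. Critical value z_{0.05} = 1.645.
Revised power = P(Z > 1.645 − δ) = Φ(-0.469) = 0.3195.

Power ≈ 0.319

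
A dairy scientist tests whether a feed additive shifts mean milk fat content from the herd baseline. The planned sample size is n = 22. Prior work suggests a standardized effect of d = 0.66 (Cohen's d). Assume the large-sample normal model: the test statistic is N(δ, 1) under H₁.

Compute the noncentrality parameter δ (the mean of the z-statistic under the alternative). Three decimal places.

δ = d·√n = 0.66 × √22 = 3.0957

δ ≈ 3.096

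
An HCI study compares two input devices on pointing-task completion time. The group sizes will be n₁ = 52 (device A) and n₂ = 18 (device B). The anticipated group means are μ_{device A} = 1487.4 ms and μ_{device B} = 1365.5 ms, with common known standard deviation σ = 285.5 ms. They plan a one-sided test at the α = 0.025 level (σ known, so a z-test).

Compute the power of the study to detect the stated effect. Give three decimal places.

Power ≈ 0.345

Standardized effect: d = |μ_{device A} − μ_{device B}| / σ = |1487.4 − 1365.5| / 285.5 = 0.4270
Noncentrality parameter: δ = d / √(1/n₁ + 1/n₂) = 0.4270 / √(1/52 + 1/18) = 1.5613
One-sided α = 0.025 → critical value z_{0.025} = 1.960.
Power = Φ(δ − 1.960) = Φ(-0.399) = 0.3451.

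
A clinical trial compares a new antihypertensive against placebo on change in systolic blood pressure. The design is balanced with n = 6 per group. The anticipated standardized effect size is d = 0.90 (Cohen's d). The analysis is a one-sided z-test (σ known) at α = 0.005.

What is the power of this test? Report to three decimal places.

Power ≈ 0.155

Noncentrality parameter: δ = d·√(n/2) = 0.90 × √(6/2) = 1.5588
One-sided α = 0.005 → critical value z_{0.005} = 2.576.
Power = P(Z > 2.576 − δ) = Φ(-1.017) = 0.1546.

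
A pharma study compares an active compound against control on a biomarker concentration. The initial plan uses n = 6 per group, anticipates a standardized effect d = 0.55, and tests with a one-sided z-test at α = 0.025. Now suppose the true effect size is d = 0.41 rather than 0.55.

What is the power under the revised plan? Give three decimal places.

With d = 0.41: δ = d·√(n/2) = 0.41 × √(6/2) = 0.7101. Critical value z_{0.025} = 1.960.
Revised power = Φ(δ − 1.960) = Φ(-1.250) = 0.1057.

Power ≈ 0.106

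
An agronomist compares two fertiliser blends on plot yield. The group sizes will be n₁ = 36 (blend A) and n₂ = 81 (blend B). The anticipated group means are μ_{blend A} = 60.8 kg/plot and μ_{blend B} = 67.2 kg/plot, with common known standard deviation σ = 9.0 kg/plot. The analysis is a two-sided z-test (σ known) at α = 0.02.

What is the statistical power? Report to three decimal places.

Standardized effect: d = |μ_{blend A} − μ_{blend B}| / σ = |60.8 − 67.2| / 9.0 = 0.7111
Noncentrality parameter: δ = d / √(1/n₁ + 1/n₂) = 0.7111 / √(1/36 + 1/81) = 3.5501
Critical value for a two-sided test at α = 0.02: z_{α/2} = 2.326.
Power = Φ(δ − 2.326) + Φ(−δ − 2.326) = Φ(1.224) + Φ(-5.876) = 0.8895 + 0.0000 = 0.8895.

Power ≈ 0.889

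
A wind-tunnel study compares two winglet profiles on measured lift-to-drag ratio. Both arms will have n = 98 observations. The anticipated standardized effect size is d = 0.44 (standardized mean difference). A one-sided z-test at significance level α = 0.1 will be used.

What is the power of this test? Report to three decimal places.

Power ≈ 0.964

Noncentrality parameter: δ = d·√(n/2) = 0.44 × √(98/2) = 3.0800
Critical value for a one-sided test at α = 0.1: z_α = 1.282.
Power = Φ(δ − 1.282) = Φ(1.798) = 0.9639.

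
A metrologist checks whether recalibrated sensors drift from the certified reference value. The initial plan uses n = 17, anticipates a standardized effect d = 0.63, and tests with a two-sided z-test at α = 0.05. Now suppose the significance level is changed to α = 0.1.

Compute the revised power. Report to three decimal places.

δ = d·√n = 0.63 × √17 = 2.5976 (unchanged). New critical value: z_{0.05} = 1.645.
Revised power = Φ(δ − 1.645) + Φ(−δ − 1.645) = Φ(0.953) + Φ(-4.242) = 0.8296 + 0.0000 = 0.8296.

Power ≈ 0.830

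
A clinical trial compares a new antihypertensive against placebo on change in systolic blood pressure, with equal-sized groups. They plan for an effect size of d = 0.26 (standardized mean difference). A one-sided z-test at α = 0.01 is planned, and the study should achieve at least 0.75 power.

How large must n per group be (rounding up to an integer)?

n = 267 per group

Set Φ(δ − 2.326) = 0.75; then δ − 2.326 = Φ⁻¹(0.75) = 0.674, giving δ = 3.001.
δ = d·√(n/2) ⇒ n = 2(δ/d)² = 2 × (3.001 / 0.26)² = 266.42.
Round up to the next whole unit.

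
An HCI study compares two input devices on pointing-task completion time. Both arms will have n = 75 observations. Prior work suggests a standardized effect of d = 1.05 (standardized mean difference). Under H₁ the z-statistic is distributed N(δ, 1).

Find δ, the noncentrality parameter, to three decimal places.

δ ≈ 6.430

δ = d·√(n/2) = 1.05 × √(75/2) = 6.4299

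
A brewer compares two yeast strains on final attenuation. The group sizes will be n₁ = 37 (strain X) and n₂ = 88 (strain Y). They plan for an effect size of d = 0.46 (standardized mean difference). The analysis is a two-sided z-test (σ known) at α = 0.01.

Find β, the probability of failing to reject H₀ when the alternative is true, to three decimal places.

β ≈ 0.590

Noncentrality parameter: δ = d / √(1/n₁ + 1/n₂) = 0.46 / √(1/37 + 1/88) = 2.3477
Critical value for a two-sided test at α = 0.01: z_{α/2} = 2.576.
Power = Φ(δ − 2.576) + Φ(−δ − 2.576) = Φ(-0.228) + Φ(-4.924) = 0.4098 + 0.0000 = 0.4098.
Type II error: β = 1 − power = 1 − 0.4098 = 0.5902.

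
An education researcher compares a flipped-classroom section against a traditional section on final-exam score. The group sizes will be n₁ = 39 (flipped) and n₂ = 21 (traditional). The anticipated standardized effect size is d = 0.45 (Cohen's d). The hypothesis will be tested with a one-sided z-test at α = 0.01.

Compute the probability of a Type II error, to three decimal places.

Noncentrality parameter: δ = d / √(1/n₁ + 1/n₂) = 0.45 / √(1/39 + 1/21) = 1.6626
Critical value for a one-sided test at α = 0.01: z_α = 2.326.
Power = Φ(δ − 2.326) = Φ(-0.664) = 0.2534.
Type II error: β = 1 − power = 1 − 0.2534 = 0.7466.

β ≈ 0.747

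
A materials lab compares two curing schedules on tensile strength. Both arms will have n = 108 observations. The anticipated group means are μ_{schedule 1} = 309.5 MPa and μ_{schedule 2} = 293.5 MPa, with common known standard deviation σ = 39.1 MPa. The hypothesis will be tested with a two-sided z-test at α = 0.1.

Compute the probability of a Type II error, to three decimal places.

Standardized effect: d = |μ_{schedule 1} − μ_{schedule 2}| / σ = |309.5 − 293.5| / 39.1 = 0.4092
Noncentrality parameter: δ = d·√(n/2) = 0.4092 × √(108/2) = 3.0070
Two-sided α = 0.1 → critical value z_{0.05} = 1.645.
Power = Φ(δ − 1.645) + Φ(−δ − 1.645) = Φ(1.362) + Φ(-4.652) = 0.9134 + 0.0000 = 0.9134.
Type II error: β = 1 − power = 1 − 0.9134 = 0.0866.

β ≈ 0.087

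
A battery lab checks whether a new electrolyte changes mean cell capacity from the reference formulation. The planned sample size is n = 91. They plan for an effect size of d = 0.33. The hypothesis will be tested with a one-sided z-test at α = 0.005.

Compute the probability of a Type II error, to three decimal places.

Noncentrality parameter: λ = d·√n = 0.33 × √91 = 3.1480
Critical value for a one-sided test at α = 0.005: z_α = 2.576.
Power = P(Z > 2.576 − λ) = Φ(0.572) = 0.7164.
Type II error: β = 1 − power = 1 − 0.7164 = 0.2836.

β ≈ 0.284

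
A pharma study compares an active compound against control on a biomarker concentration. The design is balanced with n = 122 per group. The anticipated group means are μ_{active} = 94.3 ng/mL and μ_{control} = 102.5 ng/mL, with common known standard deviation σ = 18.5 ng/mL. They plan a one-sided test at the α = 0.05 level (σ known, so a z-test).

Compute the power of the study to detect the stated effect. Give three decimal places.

Standardized effect: d = |μ_{active} − μ_{control}| / σ = |94.3 − 102.5| / 18.5 = 0.4432
Noncentrality parameter: δ = d·√(n/2) = 0.4432 × √(122/2) = 3.4618
One-sided α = 0.05 → critical value z_{0.05} = 1.645.
Power = P(Z > 1.645 − δ) = Φ(1.817) = 0.9654.

Power ≈ 0.965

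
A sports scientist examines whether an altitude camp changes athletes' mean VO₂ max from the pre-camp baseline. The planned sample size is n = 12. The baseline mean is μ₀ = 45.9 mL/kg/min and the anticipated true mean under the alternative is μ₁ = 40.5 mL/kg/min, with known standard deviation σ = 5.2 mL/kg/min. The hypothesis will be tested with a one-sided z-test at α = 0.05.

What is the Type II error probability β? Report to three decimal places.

β ≈ 0.025

Standardized effect: d = |μ₁ − μ₀| / σ = |40.5 − 45.9| / 5.2 = 1.0385
Noncentrality parameter: δ = d·√n = 1.0385 × √12 = 3.5973
One-sided α = 0.05 → critical value z_{0.05} = 1.645.
Power = Φ(δ − 1.645) = Φ(1.952) = 0.9746.
Type II error: β = 1 − power = 1 − 0.9746 = 0.0254.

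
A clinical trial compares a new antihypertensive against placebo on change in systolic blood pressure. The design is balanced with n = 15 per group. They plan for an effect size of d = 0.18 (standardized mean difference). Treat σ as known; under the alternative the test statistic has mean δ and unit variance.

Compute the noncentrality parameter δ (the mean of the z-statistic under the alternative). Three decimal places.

δ = d·√(n/2) = 0.18 × √(15/2) = 0.4930

δ ≈ 0.493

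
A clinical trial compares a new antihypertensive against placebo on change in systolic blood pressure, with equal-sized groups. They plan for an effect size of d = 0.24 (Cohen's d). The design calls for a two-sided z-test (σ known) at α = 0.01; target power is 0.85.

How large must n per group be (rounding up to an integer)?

n = 454 per group

For power 0.85 need Φ(δ − z_{0.005}) = 0.85, so δ = z_{0.005} + z_{0.15} = 2.576 + 1.036 = 3.612.
(Ignoring the negligible lower-tail rejection probability gives the usual closed-form inversion.)
δ = d·√(n/2) ⇒ n = 2(δ/d)² = 2 × (3.612 / 0.24)² = 453.07.
Rounding up, n = 454 per group.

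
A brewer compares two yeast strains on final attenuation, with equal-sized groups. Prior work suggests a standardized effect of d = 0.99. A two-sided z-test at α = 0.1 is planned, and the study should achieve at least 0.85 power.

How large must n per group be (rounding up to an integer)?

n = 15 per group

Set Φ(δ − 1.645) = 0.85; then δ − 1.645 = Φ⁻¹(0.85) = 1.036, giving δ = 2.681.
(For δ > 0 the lower-tail rejection region contributes negligibly to power, so the one-term inversion is standard.)
δ = d·√(n/2) ⇒ n = 2(δ/d)² = 2 × (2.681 / 0.99)² = 14.67.
Rounding up, n = 15 per group.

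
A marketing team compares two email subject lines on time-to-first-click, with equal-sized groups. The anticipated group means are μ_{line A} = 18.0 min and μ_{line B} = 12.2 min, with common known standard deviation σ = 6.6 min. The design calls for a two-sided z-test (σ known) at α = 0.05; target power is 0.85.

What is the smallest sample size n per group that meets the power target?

n = 24 per group

Standardized effect: d = |μ_{line A} − μ_{line B}| / σ = |18.0 − 12.2| / 6.6 = 0.8788
For power 0.85 need Φ(δ − z_{0.025}) = 0.85, so δ = z_{0.025} + z_{0.15} = 1.960 + 1.036 = 2.996.
(Ignoring the negligible lower-tail rejection probability gives the usual closed-form inversion.)
δ = d·√(n/2) ⇒ n = 2(δ/d)² = 2 × (2.996 / 0.8788)² = 23.25.
Round up to the next whole unit.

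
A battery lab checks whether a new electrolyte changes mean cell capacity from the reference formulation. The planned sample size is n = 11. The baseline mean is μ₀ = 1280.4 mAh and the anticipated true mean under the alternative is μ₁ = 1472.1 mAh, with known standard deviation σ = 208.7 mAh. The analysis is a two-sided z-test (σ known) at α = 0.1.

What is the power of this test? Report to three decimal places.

Standardized effect: d = |μ₁ − μ₀| / σ = |1472.1 − 1280.4| / 208.7 = 0.9185
Noncentrality parameter: δ = d·√n = 0.9185 × √11 = 3.0465
Critical value for a two-sided test at α = 0.1: z_{α/2} = 1.645.
Power = Φ(δ − 1.645) + Φ(−δ − 1.645) = Φ(1.402) + Φ(-4.691) = 0.9195 + 0.0000 = 0.9195.

Power ≈ 0.919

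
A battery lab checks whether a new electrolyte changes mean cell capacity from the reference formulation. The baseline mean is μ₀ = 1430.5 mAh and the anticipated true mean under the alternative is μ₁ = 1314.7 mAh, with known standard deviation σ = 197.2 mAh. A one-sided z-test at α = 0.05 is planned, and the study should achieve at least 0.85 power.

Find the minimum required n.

Standardized effect: d = |μ₁ − μ₀| / σ = |1314.7 − 1430.5| / 197.2 = 0.5872
For power 0.85 need Φ(δ − z_{0.05}) = 0.85, so δ = z_{0.05} + z_{0.15} = 1.645 + 1.036 = 2.681.
δ = d·√n ⇒ n = (δ/d)² = (2.681 / 0.5872)² = 20.85.
Rounding up, n = 21.

n = 21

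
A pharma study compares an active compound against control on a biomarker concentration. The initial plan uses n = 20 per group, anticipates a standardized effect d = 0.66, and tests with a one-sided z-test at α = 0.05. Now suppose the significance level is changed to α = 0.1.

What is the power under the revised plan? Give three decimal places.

δ = d·√(n/2) = 0.66 × √(20/2) = 2.0871 (unchanged). New critical value: z_{0.1} = 1.282.
Revised power = Φ(δ − 1.282) = Φ(0.806) = 0.7897.

Power ≈ 0.790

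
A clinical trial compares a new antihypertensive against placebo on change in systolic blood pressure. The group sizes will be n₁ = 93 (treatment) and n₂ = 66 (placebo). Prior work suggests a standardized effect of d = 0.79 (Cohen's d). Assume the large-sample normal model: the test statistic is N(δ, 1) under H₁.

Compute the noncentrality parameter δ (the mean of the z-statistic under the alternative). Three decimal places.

δ = d / √(1/n₁ + 1/n₂) = 0.79 / √(1/93 + 1/66) = 4.9084

δ ≈ 4.908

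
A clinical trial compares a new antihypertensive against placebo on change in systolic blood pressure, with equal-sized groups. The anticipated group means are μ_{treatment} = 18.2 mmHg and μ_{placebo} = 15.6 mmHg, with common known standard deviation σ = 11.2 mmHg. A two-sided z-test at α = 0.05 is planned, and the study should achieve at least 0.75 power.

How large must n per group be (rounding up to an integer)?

Standardized effect: d = |μ_{treatment} − μ_{placebo}| / σ = |18.2 − 15.6| / 11.2 = 0.2321
Set Φ(δ − 1.960) = 0.75; then δ − 1.960 = Φ⁻¹(0.75) = 0.674, giving δ = 2.634.
(Ignoring the negligible lower-tail rejection probability gives the usual closed-form inversion.)
δ = d·√(n/2) ⇒ n = 2(δ/d)² = 2 × (2.634 / 0.2321)² = 257.57.
Round up to the next whole unit.

n = 258 per group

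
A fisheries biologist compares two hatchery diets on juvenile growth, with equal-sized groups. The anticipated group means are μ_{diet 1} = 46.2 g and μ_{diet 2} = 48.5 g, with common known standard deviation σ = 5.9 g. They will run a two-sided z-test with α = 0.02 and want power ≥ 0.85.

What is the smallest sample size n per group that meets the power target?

Standardized effect: d = |μ_{diet 1} − μ_{diet 2}| / σ = |46.2 − 48.5| / 5.9 = 0.3898
Set Φ(δ − 2.326) = 0.85; then δ − 2.326 = Φ⁻¹(0.85) = 1.036, giving δ = 3.363.
(Ignoring the negligible lower-tail rejection probability gives the usual closed-form inversion.)
δ = d·√(n/2) ⇒ n = 2(δ/d)² = 2 × (3.363 / 0.3898)² = 148.82.
Rounding up, n = 149 per group.

n = 149 per group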